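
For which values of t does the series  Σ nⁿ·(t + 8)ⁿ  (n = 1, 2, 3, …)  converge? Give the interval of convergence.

{-8}

Applying the root test, |a_n|^(1/n) = n → ∞.
Since the n-th root of |a_n| is unbounded, the series converges only at t = -8; R = 0.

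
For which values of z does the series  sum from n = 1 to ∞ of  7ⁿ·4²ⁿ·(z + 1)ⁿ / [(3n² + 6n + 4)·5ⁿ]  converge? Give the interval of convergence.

[-117/112, -107/112]

The ratio of consecutive coefficients is [(3n² + 6n + 4)/(3(n+1)² + 6(n+1) + 4)] · 7·16/5 → 112/5.
Hence the series converges for |z + 1| < 1/(112/5) = 5/112, so the radius of convergence is 5/112.
Check z = -107/112: the series is dominated by a constant times Σ 1/n², which converges (p = 2 > 1).
When z = -117/112, the series is dominated by a constant times Σ 1/n², which converges (p = 2 > 1).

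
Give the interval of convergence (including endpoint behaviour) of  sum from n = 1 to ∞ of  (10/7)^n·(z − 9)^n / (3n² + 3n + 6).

[83/10, 97/10]

By the ratio test, |a_{n+1}/a_n| = [(3n² + 3n + 6)/(3(n+1)² + 3(n+1) + 6)] · 10/7 → 10/7.
Convergence for |z − 9| · 10/7 < 1, i.e. |z − 9| < 7/10. So R = 7/10.
When z = 97/10, the series is dominated by a constant times Σ 1/n², which converges (p = 2 > 1).
When z = 83/10, the series is dominated by a constant times Σ 1/n², which converges (p = 2 > 1).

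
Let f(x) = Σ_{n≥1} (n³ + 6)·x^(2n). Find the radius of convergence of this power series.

By the ratio test, |a_{n+1}/a_n| = ((n+1)³ + 6)/(n³ + 6) → 1.
Since the exponent of x increases by 2 each term, convergence requires |x|² < 1, hence R = 1.

R = 1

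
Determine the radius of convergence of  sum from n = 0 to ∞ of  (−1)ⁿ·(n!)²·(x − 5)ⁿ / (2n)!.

R = 4

The ratio of consecutive coefficients is (n+1)²/[(2n+1)·(2n+2)] → 1/4.
Hence the series converges for |x − 5| < 1/(1/4) = 4, so the radius of convergence is 4.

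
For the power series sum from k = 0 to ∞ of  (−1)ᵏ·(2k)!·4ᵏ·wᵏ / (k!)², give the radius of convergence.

Ratio test: |a_{k+1}/a_k| = (2k+1)·(2k+2)/(k+1)² · 4 → 16 as k → ∞.
Convergence for |w| · 16 < 1, i.e. |w| < 1/16. So R = 1/16.

R = 1/16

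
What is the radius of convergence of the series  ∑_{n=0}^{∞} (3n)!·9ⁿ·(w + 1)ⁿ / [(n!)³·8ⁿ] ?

R = 8/243

Apply the ratio test: |a_{n+1}| / |a_n| = (3n+1)·(3n+2)·(3n+3)/(n+1)³ · 9/8, which tends to 243/8 as n → ∞.
Thus R = 1/(243/8) = 8/243.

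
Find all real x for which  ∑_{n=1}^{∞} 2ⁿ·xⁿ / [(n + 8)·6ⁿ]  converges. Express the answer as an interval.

[-3, 3)

Ratio test: |a_{n+1}/a_n| = [(n + 8)/((n+1) + 8)] · 2/6 → 1/3 as n → ∞.
The series converges when 1/3 · |x| < 1, giving R = 3.
Endpoint x = 3: the terms are asymptotic to a nonzero constant times 1/n, so the series diverges by limit comparison with Σ 1/n.
Check x = -3: the terms alternate in sign and decrease monotonically to 0 in absolute value (size ~ c/n), so the alternating series test gives convergence.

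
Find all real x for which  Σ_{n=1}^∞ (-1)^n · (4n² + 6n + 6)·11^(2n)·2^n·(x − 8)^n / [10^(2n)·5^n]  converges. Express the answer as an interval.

Apply the ratio test: |a_{n+1}| / |a_n| = [(4(n+1)² + 6(n+1) + 6)/(4n² + 6n + 6)] · 121·2/(100·5), which tends to 121/250 as n → ∞.
Hence the series converges for |x − 8| < 1/(121/250) = 250/121, so the radius of convergence is 250/121.
Check x = 1218/121: the n-th term does not approach 0; divergence by the term test.
When x = 718/121, the terms do not tend to 0, so the series diverges.

(718/121, 1218/121)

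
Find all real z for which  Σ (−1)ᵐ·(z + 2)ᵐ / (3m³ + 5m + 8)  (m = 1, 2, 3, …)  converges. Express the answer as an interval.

Apply the ratio test: |a_{m+1}| / |a_m| = (3m³ + 5m + 8)/(3(m+1)³ + 5(m+1) + 8), which tends to 1 as m → ∞.
Convergence for |z + 2| < 1, so R = 1.
Check z = -1: the series is dominated by a constant times Σ 1/m³, which converges (p = 3 > 1).
Check z = -3: the terms are on the order of 1/m³, so the series converges absolutely by comparison with the p-series (p = 3 > 1).

[-3, -1]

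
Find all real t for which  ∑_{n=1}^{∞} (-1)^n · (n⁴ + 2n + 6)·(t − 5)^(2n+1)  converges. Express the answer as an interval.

Ratio test: |a_{n+1}/a_n| = ((n+1)⁴ + 2(n+1) + 6)/(n⁴ + 2n + 6) → 1 as n → ∞.
Writing y = (t − 5)², the series in y has radius 1, so |t − 5| < √(1) = 1 and R = 1.
Check t = 6: the terms do not tend to 0, so the series diverges.
When t = 4, the n-th term does not approach 0; divergence by the term test.

(4, 6)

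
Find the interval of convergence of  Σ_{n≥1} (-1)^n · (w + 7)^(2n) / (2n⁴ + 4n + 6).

[-8, -6]

The ratio of consecutive coefficients is (2n⁴ + 4n + 6)/(2(n+1)⁴ + 4(n+1) + 6) → 1.
Since the exponent of (w + 7) increases by 2 each term, convergence requires |w + 7|² < 1, hence R = 1.
Check w = -6: the series is dominated by a constant times Σ 1/n⁴, which converges (p = 4 > 1).
Check w = -8: absolute convergence follows by limit comparison with Σ 1/n⁴.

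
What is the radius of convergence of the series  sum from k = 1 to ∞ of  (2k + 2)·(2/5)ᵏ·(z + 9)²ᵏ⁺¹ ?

R = √10/2

Ratio test: |a_{k+1}/a_k| = [(2(k+1) + 2)/(2k + 2)] · 2/5 → 2/5 as k → ∞.
Since the exponent of (z + 9) increases by 2 each term, convergence requires |z + 9|² < 5/2, hence R = √10/2.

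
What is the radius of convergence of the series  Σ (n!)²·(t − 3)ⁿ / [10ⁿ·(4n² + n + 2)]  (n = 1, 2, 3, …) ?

Ratio test: |a_{n+1}/a_n| = (n+1)² · 1/10 · (4n² + n + 2)/(4(n+1)² + (n+1) + 2) → ∞ as n → ∞.
Since the ratio → ∞, the series diverges for every t ≠ 3, and R = 0.

R = 0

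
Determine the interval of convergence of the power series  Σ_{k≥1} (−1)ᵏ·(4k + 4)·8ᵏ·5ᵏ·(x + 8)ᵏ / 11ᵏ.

(-331/40, -309/40)

Ratio test: |a_{k+1}/a_k| = [(4(k+1) + 4)/(4k + 4)] · 8·5/11 → 40/11 as k → ∞.
Hence the series converges for |x + 8| < 1/(40/11) = 11/40, so the radius of convergence is 11/40.
At x = -309/40: the terms have absolute value of order k, which does not tend to 0, so the series diverges by the divergence test.
Endpoint x = -331/40: the terms have absolute value of order k, which does not tend to 0, so the series diverges by the divergence test.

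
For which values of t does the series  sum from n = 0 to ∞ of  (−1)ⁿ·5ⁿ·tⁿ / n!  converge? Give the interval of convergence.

(−∞, ∞)

Apply the ratio test: |a_{n+1}| / |a_n| = 5 · 1/(n+1), which tends to 0 as n → ∞.
The ratio tends to 0 regardless of t, hence R = ∞.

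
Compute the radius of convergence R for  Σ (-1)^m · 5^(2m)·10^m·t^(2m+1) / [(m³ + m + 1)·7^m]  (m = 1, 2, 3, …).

R = √70/50

Ratio test: |a_{m+1}/a_m| = [(m³ + m + 1)/((m+1)³ + (m+1) + 1)] · 25·10/7 → 250/7 as m → ∞.
Since the exponent of t increases by 2 each term, convergence requires |t|² < 7/250, hence R = √70/50.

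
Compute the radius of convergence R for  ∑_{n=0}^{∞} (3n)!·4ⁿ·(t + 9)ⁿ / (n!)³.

By the ratio test, |a_{n+1}/a_n| = (3n+1)·(3n+2)·(3n+3)/(n+1)³ · 4 → 108.
Thus R = 1/(108) = 1/108.

R = 1/108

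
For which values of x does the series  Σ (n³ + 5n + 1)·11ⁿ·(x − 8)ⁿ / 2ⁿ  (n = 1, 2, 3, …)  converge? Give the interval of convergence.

(86/11, 90/11)

By the ratio test, |a_{n+1}/a_n| = [((n+1)³ + 5(n+1) + 1)/(n³ + 5n + 1)] · 11/2 → 11/2.
Hence the series converges for |x − 8| < 1/(11/2) = 2/11, so the radius of convergence is 2/11.
At x = 90/11: the terms have absolute value of order n³, which does not tend to 0, so the series diverges by the divergence test.
Check x = 86/11: the terms have absolute value of order n³, which does not tend to 0, so the series diverges by the divergence test.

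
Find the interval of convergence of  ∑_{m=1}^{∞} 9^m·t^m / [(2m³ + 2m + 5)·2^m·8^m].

By the ratio test, |a_{m+1}/a_m| = [(2m³ + 2m + 5)/(2(m+1)³ + 2(m+1) + 5)] · 9/(2·8) → 9/16.
Convergence for |t| · 9/16 < 1, i.e. |t| < 16/9. So R = 16/9.
Check t = 16/9: absolute convergence follows by limit comparison with Σ 1/m³.
At t = -16/9: the terms are on the order of 1/m³, so the series converges absolutely by comparison with the p-series (p = 3 > 1).

[-16/9, 16/9]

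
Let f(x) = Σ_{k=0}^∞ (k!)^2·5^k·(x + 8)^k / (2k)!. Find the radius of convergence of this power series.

Ratio test: |a_{k+1}/a_k| = (k+1)²/[(2k+1)·(2k+2)] · 5 → 5/4 as k → ∞.
Convergence for |x + 8| · 5/4 < 1, i.e. |x + 8| < 4/5. So R = 4/5.

R = 4/5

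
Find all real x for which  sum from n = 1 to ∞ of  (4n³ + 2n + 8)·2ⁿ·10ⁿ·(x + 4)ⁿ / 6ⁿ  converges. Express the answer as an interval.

(-43/10, -37/10)

Apply the ratio test: |a_{n+1}| / |a_n| = [(4(n+1)³ + 2(n+1) + 8)/(4n³ + 2n + 8)] · 2·10/6, which tends to 10/3 as n → ∞.
Convergence for |x + 4| · 10/3 < 1, i.e. |x + 4| < 3/10. So R = 3/10.
Check x = -37/10: the terms do not tend to 0, so the series diverges.
Check x = -43/10: the n-th term does not approach 0; divergence by the term test.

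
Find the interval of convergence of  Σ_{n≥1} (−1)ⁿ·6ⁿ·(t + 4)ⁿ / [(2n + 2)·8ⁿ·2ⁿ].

(-20/3, -4/3]

The ratio of consecutive coefficients is [(2n + 2)/(2(n+1) + 2)] · 6/(8·2) → 3/8.
Thus R = 1/(3/8) = 8/3.
Endpoint t = -4/3: an alternating series whose terms decrease to 0 in absolute value, so it converges by the Leibniz criterion.
When t = -20/3, comparison with the harmonic series Σ 1/n shows the series diverges.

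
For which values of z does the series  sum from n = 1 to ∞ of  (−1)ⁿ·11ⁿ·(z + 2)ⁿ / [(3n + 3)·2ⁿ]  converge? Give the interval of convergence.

(-24/11, -20/11]

Ratio test: |a_{n+1}/a_n| = [(3n + 3)/(3(n+1) + 3)] · 11/2 → 11/2 as n → ∞.
Convergence for |z + 2| · 11/2 < 1, i.e. |z + 2| < 2/11. So R = 2/11.
Check z = -20/11: convergence follows from the alternating series test (terms decrease monotonically to 0).
When z = -24/11, comparison with the harmonic series Σ 1/n shows the series diverges.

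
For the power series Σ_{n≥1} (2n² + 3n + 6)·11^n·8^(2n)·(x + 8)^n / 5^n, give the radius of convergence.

Apply the ratio test: |a_{n+1}| / |a_n| = [(2(n+1)² + 3(n+1) + 6)/(2n² + 3n + 6)] · 11·64/5, which tends to 704/5 as n → ∞.
Convergence for |x + 8| · 704/5 < 1, i.e. |x + 8| < 5/704. So R = 5/704.

R = 5/704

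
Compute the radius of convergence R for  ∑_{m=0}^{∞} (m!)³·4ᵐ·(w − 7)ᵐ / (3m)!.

Apply the ratio test: |a_{m+1}| / |a_m| = (m+1)³/[(3m+1)·(3m+2)·(3m+3)] · 4, which tends to 4/27 as m → ∞.
Thus R = 1/(4/27) = 27/4.

R = 27/4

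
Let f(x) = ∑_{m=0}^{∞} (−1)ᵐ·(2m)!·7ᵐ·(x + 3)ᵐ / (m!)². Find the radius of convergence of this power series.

Ratio test: |a_{m+1}/a_m| = (2m+1)·(2m+2)/(m+1)² · 7 → 28 as m → ∞.
Hence the series converges for |x + 3| < 1/(28) = 1/28, so the radius of convergence is 1/28.

R = 1/28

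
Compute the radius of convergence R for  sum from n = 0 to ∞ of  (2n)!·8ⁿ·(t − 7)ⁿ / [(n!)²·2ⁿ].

Ratio test: |a_{n+1}/a_n| = (2n+1)·(2n+2)/(n+1)² · 8/2 → 16 as n → ∞.
Thus R = 1/(16) = 1/16.

R = 1/16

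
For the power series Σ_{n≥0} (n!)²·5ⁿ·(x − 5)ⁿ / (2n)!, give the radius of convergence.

By the ratio test, |a_{n+1}/a_n| = (n+1)²/[(2n+1)·(2n+2)] · 5 → 5/4.
The series converges when 5/4 · |x − 5| < 1, giving R = 4/5.

R = 4/5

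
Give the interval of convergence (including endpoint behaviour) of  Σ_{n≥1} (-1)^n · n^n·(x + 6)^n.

Root test: |a_n|^(1/n) = n → ∞.
Since the n-th root of |a_n| is unbounded, the series converges only at x = -6; R = 0.

{-6}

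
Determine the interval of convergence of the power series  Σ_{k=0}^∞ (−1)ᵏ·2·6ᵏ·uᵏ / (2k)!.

Ratio test: |a_{k+1}/a_k| = 2/2 · 6 · 1/[(2k+1)·(2k+2)] → 0 as k → ∞.
The limit is 0, so the series converges for all u; R = ∞.

(−∞, ∞)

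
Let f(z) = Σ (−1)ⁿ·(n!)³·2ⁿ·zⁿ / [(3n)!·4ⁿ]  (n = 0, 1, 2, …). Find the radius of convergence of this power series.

Apply the ratio test: |a_{n+1}| / |a_n| = (n+1)³/[(3n+1)·(3n+2)·(3n+3)] · 2/4, which tends to 1/54 as n → ∞.
The series converges when 1/54 · |z| < 1, giving R = 54.

R = 54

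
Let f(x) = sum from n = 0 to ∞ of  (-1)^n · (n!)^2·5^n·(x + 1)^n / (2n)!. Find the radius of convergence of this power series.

R = 4/5

Ratio test: |a_{n+1}/a_n| = (n+1)²/[(2n+1)·(2n+2)] · 5 → 5/4 as n → ∞.
Convergence for |x + 1| · 5/4 < 1, i.e. |x + 1| < 4/5. So R = 4/5.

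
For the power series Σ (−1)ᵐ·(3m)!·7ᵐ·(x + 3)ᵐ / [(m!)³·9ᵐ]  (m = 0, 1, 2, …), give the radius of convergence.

R = 1/21

The ratio of consecutive coefficients is (3m+1)·(3m+2)·(3m+3)/(m+1)³ · 7/9 → 21.
Convergence for |x + 3| · 21 < 1, i.e. |x + 3| < 1/21. So R = 1/21.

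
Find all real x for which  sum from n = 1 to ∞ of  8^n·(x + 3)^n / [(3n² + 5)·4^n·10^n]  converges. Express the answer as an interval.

[-8, 2]

Ratio test: |a_{n+1}/a_n| = [(3n² + 5)/(3(n+1)² + 5)] · 8/(4·10) → 1/5 as n → ∞.
Thus R = 1/(1/5) = 5.
At x = 2: absolute convergence follows by limit comparison with Σ 1/n².
When x = -8, the terms are on the order of 1/n², so the series converges absolutely by comparison with the p-series (p = 2 > 1).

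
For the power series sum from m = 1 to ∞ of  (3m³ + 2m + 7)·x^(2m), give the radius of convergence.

R = 1

Apply the ratio test: |a_{m+1}| / |a_m| = (3(m+1)³ + 2(m+1) + 7)/(3m³ + 2m + 7), which tends to 1 as m → ∞.
Since the exponent of x increases by 2 each term, convergence requires |x|² < 1, hence R = 1.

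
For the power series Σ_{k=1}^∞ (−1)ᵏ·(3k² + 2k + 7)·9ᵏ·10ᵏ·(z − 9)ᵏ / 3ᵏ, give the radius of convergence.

R = 1/30

By the ratio test, |a_{k+1}/a_k| = [(3(k+1)² + 2(k+1) + 7)/(3k² + 2k + 7)] · 9·10/3 → 30.
The series converges when 30 · |z − 9| < 1, giving R = 1/30.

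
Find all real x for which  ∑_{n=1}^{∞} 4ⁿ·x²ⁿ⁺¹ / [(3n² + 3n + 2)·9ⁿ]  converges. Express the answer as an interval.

Apply the ratio test: |a_{n+1}| / |a_n| = [(3n² + 3n + 2)/(3(n+1)² + 3(n+1) + 2)] · 4/9, which tends to 4/9 as n → ∞.
Writing y = x², the series in y has radius 9/4, so |x| < √(9/4) = 3/2 and R = 3/2.
Endpoint x = 3/2: the series is dominated by a constant times Σ 1/n², which converges (p = 2 > 1).
Endpoint x = -3/2: the terms are on the order of 1/n², so the series converges absolutely by comparison with the p-series (p = 2 > 1).

[-3/2, 3/2]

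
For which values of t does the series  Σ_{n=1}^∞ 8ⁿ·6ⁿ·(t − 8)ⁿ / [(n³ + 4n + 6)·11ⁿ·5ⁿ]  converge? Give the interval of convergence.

Apply the ratio test: |a_{n+1}| / |a_n| = [(n³ + 4n + 6)/((n+1)³ + 4(n+1) + 6)] · 8·6/(11·5), which tends to 48/55 as n → ∞.
Hence the series converges for |t − 8| < 1/(48/55) = 55/48, so the radius of convergence is 55/48.
When t = 439/48, the series is dominated by a constant times Σ 1/n³, which converges (p = 3 > 1).
Check t = 329/48: the series is dominated by a constant times Σ 1/n³, which converges (p = 3 > 1).

[329/48, 439/48]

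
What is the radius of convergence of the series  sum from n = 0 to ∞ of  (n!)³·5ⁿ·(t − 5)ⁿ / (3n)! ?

R = 27/5

By the ratio test, |a_{n+1}/a_n| = (n+1)³/[(3n+1)·(3n+2)·(3n+3)] · 5 → 5/27.
Convergence for |t − 5| · 5/27 < 1, i.e. |t − 5| < 27/5. So R = 27/5.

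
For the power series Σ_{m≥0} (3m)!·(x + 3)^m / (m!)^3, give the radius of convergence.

By the ratio test, |a_{m+1}/a_m| = (3m+1)·(3m+2)·(3m+3)/(m+1)³ → 27.
Convergence for |x + 3| · 27 < 1, i.e. |x + 3| < 1/27. So R = 1/27.

R = 1/27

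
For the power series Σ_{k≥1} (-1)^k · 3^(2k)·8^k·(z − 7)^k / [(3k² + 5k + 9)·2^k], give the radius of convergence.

R = 1/36

Apply the ratio test: |a_{k+1}| / |a_k| = [(3k² + 5k + 9)/(3(k+1)² + 5(k+1) + 9)] · 9·8/2, which tends to 36 as k → ∞.
The series converges when 36 · |z − 7| < 1, giving R = 1/36.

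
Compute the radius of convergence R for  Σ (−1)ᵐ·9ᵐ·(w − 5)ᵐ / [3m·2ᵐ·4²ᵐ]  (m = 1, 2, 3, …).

Ratio test: |a_{m+1}/a_m| = [3m/3(m+1)] · 9/(2·16) → 9/32 as m → ∞.
The series converges when 9/32 · |w − 5| < 1, giving R = 32/9.

R = 32/9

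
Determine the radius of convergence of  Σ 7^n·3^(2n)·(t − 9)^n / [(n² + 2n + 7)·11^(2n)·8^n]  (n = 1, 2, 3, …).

Apply the ratio test: |a_{n+1}| / |a_n| = [(n² + 2n + 7)/((n+1)² + 2(n+1) + 7)] · 7·9/(121·8), which tends to 63/968 as n → ∞.
Convergence for |t − 9| · 63/968 < 1, i.e. |t − 9| < 968/63. So R = 968/63.

R = 968/63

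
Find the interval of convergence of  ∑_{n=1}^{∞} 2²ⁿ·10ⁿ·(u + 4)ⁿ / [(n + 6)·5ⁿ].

Ratio test: |a_{n+1}/a_n| = [(n + 6)/((n+1) + 6)] · 4·10/5 → 8 as n → ∞.
Thus R = 1/(8) = 1/8.
At u = -31/8: the terms are asymptotic to a nonzero constant times 1/n, so the series diverges by limit comparison with Σ 1/n.
At u = -33/8: the terms alternate in sign and decrease monotonically to 0 in absolute value (size ~ c/n), so the alternating series test gives convergence.

[-33/8, -31/8)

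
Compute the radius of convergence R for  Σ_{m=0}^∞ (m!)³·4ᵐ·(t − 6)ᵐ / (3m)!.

Ratio test: |a_{m+1}/a_m| = (m+1)³/[(3m+1)·(3m+2)·(3m+3)] · 4 → 4/27 as m → ∞.
Thus R = 1/(4/27) = 27/4.

R = 27/4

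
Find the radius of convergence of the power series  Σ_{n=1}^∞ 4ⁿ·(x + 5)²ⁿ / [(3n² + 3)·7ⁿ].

Apply the ratio test: |a_{n+1}| / |a_n| = [(3n² + 3)/(3(n+1)² + 3)] · 4/7, which tends to 4/7 as n → ∞.
Writing y = (x + 5)², the series in y has radius 7/4, so |x + 5| < √(7/4) and R = √7/2.

R = √7/2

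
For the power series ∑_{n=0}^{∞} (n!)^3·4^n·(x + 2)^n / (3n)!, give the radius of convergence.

The ratio of consecutive coefficients is (n+1)³/[(3n+1)·(3n+2)·(3n+3)] · 4 → 4/27.
Convergence for |x + 2| · 4/27 < 1, i.e. |x + 2| < 27/4. So R = 27/4.

R = 27/4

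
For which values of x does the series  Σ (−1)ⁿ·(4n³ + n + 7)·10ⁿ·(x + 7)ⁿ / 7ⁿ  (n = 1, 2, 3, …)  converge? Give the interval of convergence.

(-77/10, -63/10)

Apply the ratio test: |a_{n+1}| / |a_n| = [(4(n+1)³ + (n+1) + 7)/(4n³ + n + 7)] · 10/7, which tends to 10/7 as n → ∞.
Convergence for |x + 7| · 10/7 < 1, i.e. |x + 7| < 7/10. So R = 7/10.
Endpoint x = -63/10: the terms have absolute value of order n³, which does not tend to 0, so the series diverges by the divergence test.
Endpoint x = -77/10: the n-th term does not approach 0; divergence by the term test.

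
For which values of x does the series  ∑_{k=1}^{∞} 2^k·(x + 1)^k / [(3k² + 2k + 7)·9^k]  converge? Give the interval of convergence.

The ratio of consecutive coefficients is [(3k² + 2k + 7)/(3(k+1)² + 2(k+1) + 7)] · 2/9 → 2/9.
Convergence for |x + 1| · 2/9 < 1, i.e. |x + 1| < 9/2. So R = 9/2.
When x = 7/2, the terms are on the order of 1/k², so the series converges absolutely by comparison with the p-series (p = 2 > 1).
At x = -11/2: absolute convergence follows by limit comparison with Σ 1/k².

[-11/2, 7/2]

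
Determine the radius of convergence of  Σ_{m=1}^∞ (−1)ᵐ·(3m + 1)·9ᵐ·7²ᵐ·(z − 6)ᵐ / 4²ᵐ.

By the ratio test, |a_{m+1}/a_m| = [(3(m+1) + 1)/(3m + 1)] · 9·49/16 → 441/16.
Hence the series converges for |z − 6| < 1/(441/16) = 16/441, so the radius of convergence is 16/441.

R = 16/441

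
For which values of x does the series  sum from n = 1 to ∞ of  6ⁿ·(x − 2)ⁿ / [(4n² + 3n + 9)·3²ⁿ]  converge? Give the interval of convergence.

[1/2, 7/2]

Ratio test: |a_{n+1}/a_n| = [(4n² + 3n + 9)/(4(n+1)² + 3(n+1) + 9)] · 6/9 → 2/3 as n → ∞.
Hence the series converges for |x − 2| < 1/(2/3) = 3/2, so the radius of convergence is 3/2.
When x = 7/2, the terms are on the order of 1/n², so the series converges absolutely by comparison with the p-series (p = 2 > 1).
When x = 1/2, the terms are on the order of 1/n², so the series converges absolutely by comparison with the p-series (p = 2 > 1).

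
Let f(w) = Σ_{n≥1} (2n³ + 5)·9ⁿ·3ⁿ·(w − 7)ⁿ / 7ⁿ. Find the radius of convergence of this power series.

By the ratio test, |a_{n+1}/a_n| = [(2(n+1)³ + 5)/(2n³ + 5)] · 9·3/7 → 27/7.
Convergence for |w − 7| · 27/7 < 1, i.e. |w − 7| < 7/27. So R = 7/27.

R = 7/27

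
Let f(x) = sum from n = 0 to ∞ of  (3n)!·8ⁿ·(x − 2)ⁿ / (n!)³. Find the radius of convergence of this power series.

Ratio test: |a_{n+1}/a_n| = (3n+1)·(3n+2)·(3n+3)/(n+1)³ · 8 → 216 as n → ∞.
Convergence for |x − 2| · 216 < 1, i.e. |x − 2| < 1/216. So R = 1/216.

R = 1/216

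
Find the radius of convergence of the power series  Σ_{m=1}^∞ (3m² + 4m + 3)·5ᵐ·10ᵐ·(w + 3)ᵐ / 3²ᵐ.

Ratio test: |a_{m+1}/a_m| = [(3(m+1)² + 4(m+1) + 3)/(3m² + 4m + 3)] · 5·10/9 → 50/9 as m → ∞.
Convergence for |w + 3| · 50/9 < 1, i.e. |w + 3| < 9/50. So R = 9/50.

R = 9/50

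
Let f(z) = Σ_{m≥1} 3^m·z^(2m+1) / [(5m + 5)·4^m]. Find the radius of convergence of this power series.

R = 2√3/3

The ratio of consecutive coefficients is [(5m + 5)/(5(m+1) + 5)] · 3/4 → 3/4.
Writing y = z², the series in y has radius 4/3, so |z| < √(4/3) and R = 2√3/3.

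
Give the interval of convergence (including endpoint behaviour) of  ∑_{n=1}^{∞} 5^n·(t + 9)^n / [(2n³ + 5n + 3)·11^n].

By the ratio test, |a_{n+1}/a_n| = [(2n³ + 5n + 3)/(2(n+1)³ + 5(n+1) + 3)] · 5/11 → 5/11.
Thus R = 1/(5/11) = 11/5.
At t = -34/5: the series is dominated by a constant times Σ 1/n³, which converges (p = 3 > 1).
Endpoint t = -56/5: the terms are on the order of 1/n³, so the series converges absolutely by comparison with the p-series (p = 3 > 1).

[-56/5, -34/5]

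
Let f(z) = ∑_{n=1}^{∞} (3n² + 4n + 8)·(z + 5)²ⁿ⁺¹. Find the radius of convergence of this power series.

By the ratio test, |a_{n+1}/a_n| = (3(n+1)² + 4(n+1) + 8)/(3n² + 4n + 8) → 1.
Since the exponent of (z + 5) increases by 2 each term, convergence requires |z + 5|² < 1, hence R = 1.

R = 1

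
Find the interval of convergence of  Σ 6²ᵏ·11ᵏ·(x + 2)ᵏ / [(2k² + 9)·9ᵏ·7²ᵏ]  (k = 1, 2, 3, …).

[-137/44, -39/44]

Apply the ratio test: |a_{k+1}| / |a_k| = [(2k² + 9)/(2(k+1)² + 9)] · 36·11/(9·49), which tends to 44/49 as k → ∞.
Convergence for |x + 2| · 44/49 < 1, i.e. |x + 2| < 49/44. So R = 49/44.
Check x = -39/44: the series is dominated by a constant times Σ 1/k², which converges (p = 2 > 1).
When x = -137/44, the terms are on the order of 1/k², so the series converges absolutely by comparison with the p-series (p = 2 > 1).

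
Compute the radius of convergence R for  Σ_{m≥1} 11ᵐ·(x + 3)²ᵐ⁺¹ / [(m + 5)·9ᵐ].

R = 3√11/11

By the ratio test, |a_{m+1}/a_m| = [(m + 5)/((m+1) + 5)] · 11/9 → 11/9.
Since the exponent of (x + 3) increases by 2 each term, convergence requires |x + 3|² < 9/11, hence R = 3√11/11.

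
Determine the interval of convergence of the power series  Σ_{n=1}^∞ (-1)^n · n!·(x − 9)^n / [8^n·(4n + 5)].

Ratio test: |a_{n+1}/a_n| = (n+1) · 1/8 · (4n + 5)/(4(n+1) + 5) → ∞ as n → ∞.
The ratio grows without bound, so the series diverges whenever (x − 9) ≠ 0; it converges only at x = 9. R = 0.

{9}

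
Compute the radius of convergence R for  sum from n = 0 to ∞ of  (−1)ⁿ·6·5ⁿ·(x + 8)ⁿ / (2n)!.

R = ∞

Ratio test: |a_{n+1}/a_n| = 6/6 · 5 · 1/[(2n+1)·(2n+2)] → 0 as n → ∞.
The ratio tends to 0 regardless of x, hence R = ∞.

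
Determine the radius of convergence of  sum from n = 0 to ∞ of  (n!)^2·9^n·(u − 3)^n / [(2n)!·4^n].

Ratio test: |a_{n+1}/a_n| = (n+1)²/[(2n+1)·(2n+2)] · 9/4 → 9/16 as n → ∞.
Convergence for |u − 3| · 9/16 < 1, i.e. |u − 3| < 16/9. So R = 16/9.

R = 16/9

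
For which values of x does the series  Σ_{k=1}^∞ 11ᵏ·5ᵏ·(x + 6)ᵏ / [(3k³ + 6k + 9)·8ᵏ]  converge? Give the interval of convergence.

[-338/55, -322/55]

The ratio of consecutive coefficients is [(3k³ + 6k + 9)/(3(k+1)³ + 6(k+1) + 9)] · 11·5/8 → 55/8.
The series converges when 55/8 · |x + 6| < 1, giving R = 8/55.
Endpoint x = -322/55: the terms are on the order of 1/k³, so the series converges absolutely by comparison with the p-series (p = 3 > 1).
When x = -338/55, absolute convergence follows by limit comparison with Σ 1/k³.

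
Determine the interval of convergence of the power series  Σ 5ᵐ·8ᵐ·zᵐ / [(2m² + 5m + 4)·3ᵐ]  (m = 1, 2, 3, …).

[-3/40, 3/40]

Ratio test: |a_{m+1}/a_m| = [(2m² + 5m + 4)/(2(m+1)² + 5(m+1) + 4)] · 5·8/3 → 40/3 as m → ∞.
The series converges when 40/3 · |z| < 1, giving R = 3/40.
At z = 3/40: the terms are on the order of 1/m², so the series converges absolutely by comparison with the p-series (p = 2 > 1).
Check z = -3/40: absolute convergence follows by limit comparison with Σ 1/m².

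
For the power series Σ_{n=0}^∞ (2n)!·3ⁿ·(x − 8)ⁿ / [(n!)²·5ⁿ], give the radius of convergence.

The ratio of consecutive coefficients is (2n+1)·(2n+2)/(n+1)² · 3/5 → 12/5.
Thus R = 1/(12/5) = 5/12.

R = 5/12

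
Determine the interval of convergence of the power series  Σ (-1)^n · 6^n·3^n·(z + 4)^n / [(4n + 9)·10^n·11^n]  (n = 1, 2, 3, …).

Ratio test: |a_{n+1}/a_n| = [(4n + 9)/(4(n+1) + 9)] · 6·3/(10·11) → 9/55 as n → ∞.
Hence the series converges for |z + 4| < 1/(9/55) = 55/9, so the radius of convergence is 55/9.
Check z = 19/9: convergence follows from the alternating series test (terms decrease monotonically to 0).
At z = -91/9: the terms are asymptotic to a nonzero constant times 1/n, so the series diverges by limit comparison with Σ 1/n.

(-91/9, 19/9]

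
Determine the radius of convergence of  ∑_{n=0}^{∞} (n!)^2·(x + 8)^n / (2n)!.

R = 4

Apply the ratio test: |a_{n+1}| / |a_n| = (n+1)²/[(2n+1)·(2n+2)], which tends to 1/4 as n → ∞.
Thus R = 1/(1/4) = 4.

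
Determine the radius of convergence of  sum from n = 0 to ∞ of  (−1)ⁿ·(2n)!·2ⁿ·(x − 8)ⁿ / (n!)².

The ratio of consecutive coefficients is (2n+1)·(2n+2)/(n+1)² · 2 → 8.
Hence the series converges for |x − 8| < 1/(8) = 1/8, so the radius of convergence is 1/8.

R = 1/8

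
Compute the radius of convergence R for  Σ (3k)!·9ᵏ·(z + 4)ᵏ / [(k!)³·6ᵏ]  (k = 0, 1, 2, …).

Apply the ratio test: |a_{k+1}| / |a_k| = (3k+1)·(3k+2)·(3k+3)/(k+1)³ · 9/6, which tends to 81/2 as k → ∞.
Convergence for |z + 4| · 81/2 < 1, i.e. |z + 4| < 2/81. So R = 2/81.

R = 2/81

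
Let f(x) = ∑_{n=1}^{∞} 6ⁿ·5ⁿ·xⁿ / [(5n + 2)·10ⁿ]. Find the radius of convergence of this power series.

The ratio of consecutive coefficients is [(5n + 2)/(5(n+1) + 2)] · 6·5/10 → 3.
Hence the series converges for |x| < 1/(3) = 1/3, so the radius of convergence is 1/3.

R = 1/3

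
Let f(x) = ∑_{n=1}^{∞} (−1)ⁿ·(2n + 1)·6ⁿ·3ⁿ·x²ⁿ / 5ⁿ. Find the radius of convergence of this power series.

R = √10/6

Ratio test: |a_{n+1}/a_n| = [(2(n+1) + 1)/(2n + 1)] · 6·3/5 → 18/5 as n → ∞.
Writing y = x², the series in y has radius 5/18, so |x| < √(5/18) and R = √10/6.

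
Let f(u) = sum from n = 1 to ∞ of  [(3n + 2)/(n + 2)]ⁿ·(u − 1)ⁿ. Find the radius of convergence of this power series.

Root test: |a_n|^(1/n) = (3n + 2)/(n + 2) → 3.
The series converges when 3 · |u − 1| < 1, giving R = 1/3.

R = 1/3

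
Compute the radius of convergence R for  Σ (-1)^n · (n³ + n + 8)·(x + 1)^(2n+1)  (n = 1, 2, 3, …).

The ratio of consecutive coefficients is ((n+1)³ + (n+1) + 8)/(n³ + n + 8) → 1.
Successive powers of (x + 1) differ by 2, so the series converges when |x + 1|² · 1 < 1, i.e. |x + 1| < √(1) = 1. So R = 1.

R = 1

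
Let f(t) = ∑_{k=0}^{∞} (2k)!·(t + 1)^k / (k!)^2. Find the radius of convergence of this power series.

R = 1/4

By the ratio test, |a_{k+1}/a_k| = (2k+1)·(2k+2)/(k+1)² → 4.
The series converges when 4 · |t + 1| < 1, giving R = 1/4.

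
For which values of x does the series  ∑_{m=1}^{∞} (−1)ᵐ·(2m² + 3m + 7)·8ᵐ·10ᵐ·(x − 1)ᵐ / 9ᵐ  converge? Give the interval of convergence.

(71/80, 89/80)

The ratio of consecutive coefficients is [(2(m+1)² + 3(m+1) + 7)/(2m² + 3m + 7)] · 8·10/9 → 80/9.
Thus R = 1/(80/9) = 9/80.
At x = 89/80: the terms have absolute value of order m², which does not tend to 0, so the series diverges by the divergence test.
At x = 71/80: the terms do not tend to 0, so the series diverges.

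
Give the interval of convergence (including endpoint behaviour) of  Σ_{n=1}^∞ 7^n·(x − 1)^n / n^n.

By the Cauchy root test, |a_n|^(1/n) = 7/n → 0.
Since the n-th root of |a_n| tends to 0, the series converges for all real x; R = ∞.

(−∞, ∞)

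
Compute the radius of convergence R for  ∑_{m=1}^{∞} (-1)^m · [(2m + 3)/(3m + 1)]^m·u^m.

R = 3/2

Applying the root test, |a_m|^(1/m) = (2m + 3)/(3m + 1) → 2/3.
The series converges when 2/3 · |u| < 1, giving R = 3/2.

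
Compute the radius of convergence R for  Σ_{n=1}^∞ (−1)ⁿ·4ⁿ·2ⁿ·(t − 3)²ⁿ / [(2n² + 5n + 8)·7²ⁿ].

R = 7√2/4

By the ratio test, |a_{n+1}/a_n| = [(2n² + 5n + 8)/(2(n+1)² + 5(n+1) + 8)] · 4·2/49 → 8/49.
Successive powers of (t − 3) differ by 2, so the series converges when |t − 3|² · 8/49 < 1, i.e. |t − 3| < √(49/8). So R = 7√2/4.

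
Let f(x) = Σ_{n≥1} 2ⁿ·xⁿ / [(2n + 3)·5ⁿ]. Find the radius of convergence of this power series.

R = 5/2

Apply the ratio test: |a_{n+1}| / |a_n| = [(2n + 3)/(2(n+1) + 3)] · 2/5, which tends to 2/5 as n → ∞.
Thus R = 1/(2/5) = 5/2.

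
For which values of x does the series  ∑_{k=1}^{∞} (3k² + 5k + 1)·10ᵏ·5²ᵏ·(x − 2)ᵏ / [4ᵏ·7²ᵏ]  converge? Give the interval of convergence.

(152/125, 348/125)

Ratio test: |a_{k+1}/a_k| = [(3(k+1)² + 5(k+1) + 1)/(3k² + 5k + 1)] · 10·25/(4·49) → 125/98 as k → ∞.
Hence the series converges for |x − 2| < 1/(125/98) = 98/125, so the radius of convergence is 98/125.
At x = 348/125: the terms have absolute value of order k², which does not tend to 0, so the series diverges by the divergence test.
Endpoint x = 152/125: the k-th term does not approach 0; divergence by the term test.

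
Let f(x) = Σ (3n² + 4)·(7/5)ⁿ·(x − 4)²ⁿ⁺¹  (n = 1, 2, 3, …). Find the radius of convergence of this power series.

R = √35/7

Ratio test: |a_{n+1}/a_n| = [(3(n+1)² + 4)/(3n² + 4)] · 7/5 → 7/5 as n → ∞.
Since the exponent of (x − 4) increases by 2 each term, convergence requires |x − 4|² < 5/7, hence R = √35/7.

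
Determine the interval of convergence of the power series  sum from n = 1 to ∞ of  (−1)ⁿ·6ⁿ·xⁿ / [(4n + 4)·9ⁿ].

Apply the ratio test: |a_{n+1}| / |a_n| = [(4n + 4)/(4(n+1) + 4)] · 6/9, which tends to 2/3 as n → ∞.
Thus R = 1/(2/3) = 3/2.
When x = 3/2, the terms alternate in sign and decrease monotonically to 0 in absolute value (size ~ c/n), so the alternating series test gives convergence.
At x = -3/2: the terms behave like c/n; limit comparison with the harmonic series gives divergence.

(-3/2, 3/2]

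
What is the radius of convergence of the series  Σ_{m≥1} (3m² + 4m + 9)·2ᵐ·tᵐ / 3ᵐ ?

R = 3/2

The ratio of consecutive coefficients is [(3(m+1)² + 4(m+1) + 9)/(3m² + 4m + 9)] · 2/3 → 2/3.
Convergence for |t| · 2/3 < 1, i.e. |t| < 3/2. So R = 3/2.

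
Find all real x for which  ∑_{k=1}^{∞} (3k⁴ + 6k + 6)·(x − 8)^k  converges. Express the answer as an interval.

The ratio of consecutive coefficients is (3(k+1)⁴ + 6(k+1) + 6)/(3k⁴ + 6k + 6) → 1.
So the series converges when |x − 8| < 1 and diverges when |x − 8| > 1; R = 1.
Check x = 9: the terms have absolute value of order k⁴, which does not tend to 0, so the series diverges by the divergence test.
When x = 7, the terms do not tend to 0, so the series diverges.

(7, 9)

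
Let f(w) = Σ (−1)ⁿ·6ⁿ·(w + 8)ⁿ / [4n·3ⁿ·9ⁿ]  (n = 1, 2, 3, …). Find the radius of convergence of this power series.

The ratio of consecutive coefficients is [4n/4(n+1)] · 6/(3·9) → 2/9.
The series converges when 2/9 · |w + 8| < 1, giving R = 9/2.

R = 9/2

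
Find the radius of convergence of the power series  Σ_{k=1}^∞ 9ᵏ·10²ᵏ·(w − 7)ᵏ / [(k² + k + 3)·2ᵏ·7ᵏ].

Apply the ratio test: |a_{k+1}| / |a_k| = [(k² + k + 3)/((k+1)² + (k+1) + 3)] · 9·100/(2·7), which tends to 450/7 as k → ∞.
Hence the series converges for |w − 7| < 1/(450/7) = 7/450, so the radius of convergence is 7/450.

R = 7/450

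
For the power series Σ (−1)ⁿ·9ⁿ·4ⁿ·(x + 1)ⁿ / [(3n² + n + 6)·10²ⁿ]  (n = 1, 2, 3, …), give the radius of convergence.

The ratio of consecutive coefficients is [(3n² + n + 6)/(3(n+1)² + (n+1) + 6)] · 9·4/100 → 9/25.
The series converges when 9/25 · |x + 1| < 1, giving R = 25/9.

R = 25/9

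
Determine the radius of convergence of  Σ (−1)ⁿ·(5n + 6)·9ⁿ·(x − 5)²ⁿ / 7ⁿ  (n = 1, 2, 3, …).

R = √7/3

Ratio test: |a_{n+1}/a_n| = [(5(n+1) + 6)/(5n + 6)] · 9/7 → 9/7 as n → ∞.
Writing y = (x − 5)², the series in y has radius 7/9, so |x − 5| < √(7/9) and R = √7/3.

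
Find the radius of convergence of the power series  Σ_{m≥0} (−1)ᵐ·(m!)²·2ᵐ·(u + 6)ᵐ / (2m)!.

R = 2

The ratio of consecutive coefficients is (m+1)²/[(2m+1)·(2m+2)] · 2 → 1/2.
Hence the series converges for |u + 6| < 1/(1/2) = 2, so the radius of convergence is 2.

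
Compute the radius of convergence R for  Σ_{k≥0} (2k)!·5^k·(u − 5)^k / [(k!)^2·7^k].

R = 7/20

Apply the ratio test: |a_{k+1}| / |a_k| = (2k+1)·(2k+2)/(k+1)² · 5/7, which tends to 20/7 as k → ∞.
Convergence for |u − 5| · 20/7 < 1, i.e. |u − 5| < 7/20. So R = 7/20.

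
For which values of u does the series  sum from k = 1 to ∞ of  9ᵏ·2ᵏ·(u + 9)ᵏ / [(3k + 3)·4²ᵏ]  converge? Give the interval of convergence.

[-89/9, -73/9)

Apply the ratio test: |a_{k+1}| / |a_k| = [(3k + 3)/(3(k+1) + 3)] · 9·2/16, which tends to 9/8 as k → ∞.
Convergence for |u + 9| · 9/8 < 1, i.e. |u + 9| < 8/9. So R = 8/9.
Endpoint u = -73/9: the terms behave like c/k; limit comparison with the harmonic series gives divergence.
Check u = -89/9: the terms alternate in sign and decrease monotonically to 0 in absolute value (size ~ c/k), so the alternating series test gives convergence.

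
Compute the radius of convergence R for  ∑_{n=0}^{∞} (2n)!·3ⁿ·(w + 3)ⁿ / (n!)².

By the ratio test, |a_{n+1}/a_n| = (2n+1)·(2n+2)/(n+1)² · 3 → 12.
Hence the series converges for |w + 3| < 1/(12) = 1/12, so the radius of convergence is 1/12.

R = 1/12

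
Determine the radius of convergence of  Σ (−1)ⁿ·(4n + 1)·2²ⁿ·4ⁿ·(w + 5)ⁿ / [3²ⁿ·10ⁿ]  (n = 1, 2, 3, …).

R = 45/8

By the ratio test, |a_{n+1}/a_n| = [(4(n+1) + 1)/(4n + 1)] · 4·4/(9·10) → 8/45.
Hence the series converges for |w + 5| < 1/(8/45) = 45/8, so the radius of convergence is 45/8.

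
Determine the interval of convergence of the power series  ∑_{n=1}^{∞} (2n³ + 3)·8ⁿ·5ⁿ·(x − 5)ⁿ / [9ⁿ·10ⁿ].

(11/4, 29/4)

Apply the ratio test: |a_{n+1}| / |a_n| = [(2(n+1)³ + 3)/(2n³ + 3)] · 8·5/(9·10), which tends to 4/9 as n → ∞.
Hence the series converges for |x − 5| < 1/(4/9) = 9/4, so the radius of convergence is 9/4.
When x = 29/4, the n-th term does not approach 0; divergence by the term test.
Endpoint x = 11/4: the terms do not tend to 0, so the series diverges.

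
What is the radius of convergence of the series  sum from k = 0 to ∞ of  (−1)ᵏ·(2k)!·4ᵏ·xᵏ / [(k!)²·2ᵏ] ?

R = 1/8

Apply the ratio test: |a_{k+1}| / |a_k| = (2k+1)·(2k+2)/(k+1)² · 4/2, which tends to 8 as k → ∞.
The series converges when 8 · |x| < 1, giving R = 1/8.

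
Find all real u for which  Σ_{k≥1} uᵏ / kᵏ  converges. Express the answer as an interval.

Applying the root test, |a_k|^(1/k) = 1/k → 0.
The limit is 0 for every u, so R = ∞.

(−∞, ∞)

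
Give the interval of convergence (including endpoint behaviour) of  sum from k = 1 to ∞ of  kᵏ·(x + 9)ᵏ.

{-9}

By the Cauchy root test, |a_k|^(1/k) = k → ∞.
Since the k-th root of |a_k| is unbounded, the series converges only at x = -9; R = 0.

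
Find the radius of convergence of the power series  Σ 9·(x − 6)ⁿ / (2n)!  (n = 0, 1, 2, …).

R = ∞

Apply the ratio test: |a_{n+1}| / |a_n| = 9/9 · 1/[(2n+1)·(2n+2)], which tends to 0 as n → ∞.
The ratio tends to 0 regardless of x, hence R = ∞.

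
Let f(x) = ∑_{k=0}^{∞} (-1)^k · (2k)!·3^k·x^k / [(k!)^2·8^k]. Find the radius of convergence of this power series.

R = 2/3

The ratio of consecutive coefficients is (2k+1)·(2k+2)/(k+1)² · 3/8 → 3/2.
Thus R = 1/(3/2) = 2/3.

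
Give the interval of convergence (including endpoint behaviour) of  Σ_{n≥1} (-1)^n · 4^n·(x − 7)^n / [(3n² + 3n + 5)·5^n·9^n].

By the ratio test, |a_{n+1}/a_n| = [(3n² + 3n + 5)/(3(n+1)² + 3(n+1) + 5)] · 4/(5·9) → 4/45.
Thus R = 1/(4/45) = 45/4.
At x = 73/4: the series is dominated by a constant times Σ 1/n², which converges (p = 2 > 1).
Check x = -17/4: absolute convergence follows by limit comparison with Σ 1/n².

[-17/4, 73/4]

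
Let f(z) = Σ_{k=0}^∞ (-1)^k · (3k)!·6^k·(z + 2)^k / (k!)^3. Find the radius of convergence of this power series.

R = 1/162

The ratio of consecutive coefficients is (3k+1)·(3k+2)·(3k+3)/(k+1)³ · 6 → 162.
Hence the series converges for |z + 2| < 1/(162) = 1/162, so the radius of convergence is 1/162.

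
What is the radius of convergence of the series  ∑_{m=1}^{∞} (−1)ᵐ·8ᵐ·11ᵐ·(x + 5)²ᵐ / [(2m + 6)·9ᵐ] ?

By the ratio test, |a_{m+1}/a_m| = [(2m + 6)/(2(m+1) + 6)] · 8·11/9 → 88/9.
Since the exponent of (x + 5) increases by 2 each term, convergence requires |x + 5|² < 9/88, hence R = 3√22/44.

R = 3√22/44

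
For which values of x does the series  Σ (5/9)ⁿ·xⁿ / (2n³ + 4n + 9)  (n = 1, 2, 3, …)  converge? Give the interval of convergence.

The ratio of consecutive coefficients is [(2n³ + 4n + 9)/(2(n+1)³ + 4(n+1) + 9)] · 5/9 → 5/9.
Thus R = 1/(5/9) = 9/5.
Endpoint x = 9/5: the terms are on the order of 1/n³, so the series converges absolutely by comparison with the p-series (p = 3 > 1).
Endpoint x = -9/5: the terms are on the order of 1/n³, so the series converges absolutely by comparison with the p-series (p = 3 > 1).

[-9/5, 9/5]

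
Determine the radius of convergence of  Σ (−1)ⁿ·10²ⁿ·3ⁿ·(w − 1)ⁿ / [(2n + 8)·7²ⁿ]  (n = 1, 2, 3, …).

R = 49/300

Apply the ratio test: |a_{n+1}| / |a_n| = [(2n + 8)/(2(n+1) + 8)] · 100·3/49, which tends to 300/49 as n → ∞.
Convergence for |w − 1| · 300/49 < 1, i.e. |w − 1| < 49/300. So R = 49/300.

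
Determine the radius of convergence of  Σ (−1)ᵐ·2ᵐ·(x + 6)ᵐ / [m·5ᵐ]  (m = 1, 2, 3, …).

The ratio of consecutive coefficients is [m/(m+1)] · 2/5 → 2/5.
Convergence for |x + 6| · 2/5 < 1, i.e. |x + 6| < 5/2. So R = 5/2.

R = 5/2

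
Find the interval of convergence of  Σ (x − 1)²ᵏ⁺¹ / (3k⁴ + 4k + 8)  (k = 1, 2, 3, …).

By the ratio test, |a_{k+1}/a_k| = (3k⁴ + 4k + 8)/(3(k+1)⁴ + 4(k+1) + 8) → 1.
Writing y = (x − 1)², the series in y has radius 1, so |x − 1| < √(1) = 1 and R = 1.
When x = 2, the series is dominated by a constant times Σ 1/k⁴, which converges (p = 4 > 1).
When x = 0, the terms are on the order of 1/k⁴, so the series converges absolutely by comparison with the p-series (p = 4 > 1).

[0, 2]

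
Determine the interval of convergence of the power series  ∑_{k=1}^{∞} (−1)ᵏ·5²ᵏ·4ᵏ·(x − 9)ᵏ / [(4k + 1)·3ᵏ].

The ratio of consecutive coefficients is [(4k + 1)/(4(k+1) + 1)] · 25·4/3 → 100/3.
Hence the series converges for |x − 9| < 1/(100/3) = 3/100, so the radius of convergence is 3/100.
Endpoint x = 903/100: an alternating series whose terms decrease to 0 in absolute value, so it converges by the Leibniz criterion.
Check x = 897/100: the terms are asymptotic to a nonzero constant times 1/k, so the series diverges by limit comparison with Σ 1/k.

(897/100, 903/100]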